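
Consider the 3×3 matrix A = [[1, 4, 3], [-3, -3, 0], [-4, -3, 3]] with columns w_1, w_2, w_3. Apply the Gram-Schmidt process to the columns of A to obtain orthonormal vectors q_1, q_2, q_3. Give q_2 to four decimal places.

q_2 = (0.9627, -0.0366, 0.2681)

w_1 = (1, -3, -4); ‖w_1‖ = 5.0990, so q_1 = (0.1961, -0.5883, -0.7845).
q_1·w_2 = 0.1961·4 + (-0.5883)·(-3) + (-0.7845)·(-3) = 4.9029.
u_2 = w_2 − 4.9029·q_1 = (3.0385, -0.1154, 0.8462).
‖u_2‖ = 3.1562, so q_2 = (0.9627, -0.0366, 0.2681).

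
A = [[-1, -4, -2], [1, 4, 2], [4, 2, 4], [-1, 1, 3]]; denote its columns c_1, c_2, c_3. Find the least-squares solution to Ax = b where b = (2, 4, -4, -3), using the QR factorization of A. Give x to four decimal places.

e_1 = c_1/‖c_1‖ = (-1, 1, 4, -1)/4.3589 = (-0.2294, 0.2294, 0.9177, -0.2294).
r_{12} = e_1·c_2 = 3.4412.
u_2 = c_2 − 3.4412·e_1 = (-3.2105, 3.2105, -1.1579, 1.7895).
‖u_2‖ = 5.0158, so e_2 = (-0.6401, 0.6401, -0.2309, 0.3568).
r_{13} = e_1·c_3 = 3.9001; r_{23} = e_2·c_3 = 2.7073.
u_3 = c_3 − 3.9001·e_1 − 2.7073·e_2 = (0.6276, -0.6276, 1.0460, 2.9289).
‖u_3‖ = 3.2342, so e_3 = (0.1941, -0.1941, 0.3234, 0.9056).
Qᵀb = (-2.5236, 1.1333, -4.3986).
Back-substitute: x_3 = -4.3986/3.2342 = -1.3600.
x_2 = (1.1333 − 2.7073·(-1.3600))/5.0158 = 0.9600.
x_1 = (-2.5236 − 3.4412·0.9600 − 3.9001·(-1.3600))/4.3589 = -0.1200.

x = (-0.1200, 0.9600, -1.3600)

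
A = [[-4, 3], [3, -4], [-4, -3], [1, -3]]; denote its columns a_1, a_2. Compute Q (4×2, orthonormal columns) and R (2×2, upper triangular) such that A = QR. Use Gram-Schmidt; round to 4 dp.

Q = [[-0.6172, 0.2561], [0.4629, -0.4773], [-0.6172, -0.7218], [0.1543, -0.4308]], R = [[6.4807, -2.3146], [0.0000, 6.1354]]

a_1 = (-4, 3, -4, 1); ‖a_1‖ = 6.4807, so q_1 = (-0.6172, 0.4629, -0.6172, 0.1543).
q_1·a_2 = (-0.6172)·3 + 0.4629·(-4) + (-0.6172)·(-3) + 0.1543·(-3) = -2.3146.
u_2 = a_2 + 2.3146·q_1 = (1.5714, -2.9286, -4.4286, -2.6429).
‖u_2‖ = 6.1354, so q_2 = (0.2561, -0.4773, -0.7218, -0.4308).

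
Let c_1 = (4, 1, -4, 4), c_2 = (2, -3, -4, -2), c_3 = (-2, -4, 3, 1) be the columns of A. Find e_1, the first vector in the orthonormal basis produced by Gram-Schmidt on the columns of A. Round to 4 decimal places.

e_1 = (0.5714, 0.1429, -0.5714, 0.5714)

c_1 = (4, 1, -4, 4); ‖c_1‖ = 7.0000, so e_1 = (0.5714, 0.1429, -0.5714, 0.5714).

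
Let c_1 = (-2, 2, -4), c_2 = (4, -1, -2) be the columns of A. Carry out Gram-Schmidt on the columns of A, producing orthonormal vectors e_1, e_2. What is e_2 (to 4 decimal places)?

c_1 = (-2, 2, -4); ‖c_1‖ = 4.8990, so e_1 = (-0.4082, 0.4082, -0.8165).
e_1·c_2 = (-0.4082)·4 + 0.4082·(-1) + (-0.8165)·(-2) = -0.4082.
u_2 = c_2 + 0.4082·e_1 = (3.8333, -0.8333, -2.3333).
‖u_2‖ = 4.5644, so e_2 = (0.8398, -0.1826, -0.5112).

e_2 = (0.8398, -0.1826, -0.5112)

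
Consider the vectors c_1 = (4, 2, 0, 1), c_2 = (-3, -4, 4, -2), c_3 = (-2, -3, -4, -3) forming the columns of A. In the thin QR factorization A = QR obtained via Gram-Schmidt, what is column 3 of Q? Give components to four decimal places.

c_1 = (4, 2, 0, 1); ‖c_1‖ = 4.5826, so q_1 = (0.8729, 0.4364, 0.0000, 0.2182).
q_1·c_2 = 0.8729·(-3) + 0.4364·(-4) + 0.0000·4 + 0.2182·(-2) = -4.8008.
u_2 = c_2 + 4.8008·q_1 = (1.1905, -1.9048, 4.0000, -0.9524).
‖u_2‖ = 4.6853, so q_2 = (0.2541, -0.4065, 0.8537, -0.2033).
q_1·c_3 = 0.8729·(-2) + 0.4364·(-3) + 0.0000·(-4) + 0.2182·(-3) = -3.7097; q_2·c_3 = 0.2541·(-2) + (-0.4065)·(-3) + 0.8537·(-4) + (-0.2033)·(-3) = -2.0937.
u_3 = c_3 + 3.7097·q_1 + 2.0937·q_2 = (1.7701, -2.2321, -2.2126, -2.6161).
‖u_3‖ = 4.4559, so q_3 = (0.3972, -0.5009, -0.4966, -0.5871).

q_3 = (0.3972, -0.5009, -0.4966, -0.5871)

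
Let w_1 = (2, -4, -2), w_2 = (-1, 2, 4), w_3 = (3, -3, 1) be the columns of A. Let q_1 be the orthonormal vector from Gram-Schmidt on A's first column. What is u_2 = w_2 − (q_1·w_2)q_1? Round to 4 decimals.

w_1 = (2, -4, -2); ‖w_1‖ = 4.8990, so q_1 = (0.4082, -0.8165, -0.4082).
q_1·w_2 = 0.4082·(-1) + (-0.8165)·2 + (-0.4082)·4 = -3.6742.
u_2 = w_2 + 3.6742·q_1 = (0.5000, -1.0000, 2.5000).

u_2 = (0.5000, -1.0000, 2.5000)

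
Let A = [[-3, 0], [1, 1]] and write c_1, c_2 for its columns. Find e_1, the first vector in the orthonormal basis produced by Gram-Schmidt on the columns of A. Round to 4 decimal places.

e_1 = c_1/‖c_1‖ = (-3, 1)/3.1623 = (-0.9487, 0.3162).

e_1 = (-0.9487, 0.3162)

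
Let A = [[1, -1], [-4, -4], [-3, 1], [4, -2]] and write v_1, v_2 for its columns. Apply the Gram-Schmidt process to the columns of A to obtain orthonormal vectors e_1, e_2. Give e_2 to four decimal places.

v_1 = (1, -4, -3, 4); ‖v_1‖ = 6.4807, so e_1 = (0.1543, -0.6172, -0.4629, 0.6172).
e_1·v_2 = 0.1543·(-1) + (-0.6172)·(-4) + (-0.4629)·1 + 0.6172·(-2) = 0.6172.
u_2 = v_2 − 0.6172·e_1 = (-1.0952, -3.6190, 1.2857, -2.3810).
‖u_2‖ = 4.6496, so e_2 = (-0.2356, -0.7784, 0.2765, -0.5121).

e_2 = (-0.2356, -0.7784, 0.2765, -0.5121)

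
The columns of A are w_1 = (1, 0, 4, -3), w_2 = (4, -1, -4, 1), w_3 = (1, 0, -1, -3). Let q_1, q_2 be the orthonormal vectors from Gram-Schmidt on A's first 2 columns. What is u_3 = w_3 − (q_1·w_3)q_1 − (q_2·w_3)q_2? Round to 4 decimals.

u_3 = (-0.7587, 0.3338, -1.3581, -2.0637)

w_1 = (1, 0, 4, -3); ‖w_1‖ = 5.0990, so q_1 = (0.1961, 0.0000, 0.7845, -0.5883).
q_1·w_2 = 0.1961·4 + 0.0000·(-1) + 0.7845·(-4) + (-0.5883)·1 = -2.9417.
u_2 = w_2 + 2.9417·q_1 = (4.5769, -1.0000, -1.6923, -0.7308).
‖u_2‖ = 5.0345, so q_2 = (0.9091, -0.1986, -0.3361, -0.1452).
q_1·w_3 = 0.1961·1 + 0.0000·0 + 0.7845·(-1) + (-0.5883)·(-3) = 1.1767; q_2·w_3 = 0.9091·1 + (-0.1986)·0 + (-0.3361)·(-1) + (-0.1452)·(-3) = 1.6807.
u_3 = w_3 − 1.1767·q_1 − 1.6807·q_2 = (-0.7587, 0.3338, -1.3581, -2.0637).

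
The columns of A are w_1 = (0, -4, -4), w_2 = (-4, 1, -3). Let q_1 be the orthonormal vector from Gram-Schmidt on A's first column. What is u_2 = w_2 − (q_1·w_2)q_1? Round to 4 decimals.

u_2 = (-4.0000, 2.0000, -2.0000)

w_1 = (0, -4, -4); ‖w_1‖ = 5.6569, so q_1 = (0.0000, -0.7071, -0.7071).
q_1·w_2 = 0.0000·(-4) + (-0.7071)·1 + (-0.7071)·(-3) = 1.4142.
u_2 = w_2 − 1.4142·q_1 = (-4.0000, 2.0000, -2.0000).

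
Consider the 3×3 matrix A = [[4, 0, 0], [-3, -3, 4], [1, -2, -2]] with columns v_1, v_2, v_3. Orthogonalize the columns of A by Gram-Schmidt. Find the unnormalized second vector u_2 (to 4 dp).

u_2 = (-1.0769, -2.1923, -2.2692)

v_1 = (4, -3, 1); ‖v_1‖ = 5.0990, so e_1 = (0.7845, -0.5883, 0.1961).
e_1·v_2 = 0.7845·0 + (-0.5883)·(-3) + 0.1961·(-2) = 1.3728.
u_2 = v_2 − 1.3728·e_1 = (-1.0769, -2.1923, -2.2692).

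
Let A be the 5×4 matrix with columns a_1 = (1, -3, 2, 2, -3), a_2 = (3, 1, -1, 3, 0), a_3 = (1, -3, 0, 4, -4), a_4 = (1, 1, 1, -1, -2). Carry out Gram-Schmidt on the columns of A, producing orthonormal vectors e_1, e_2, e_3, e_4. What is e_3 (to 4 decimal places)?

e_1 = a_1/‖a_1‖ = (1, -3, 2, 2, -3)/5.1962 = (0.1925, -0.5774, 0.3849, 0.3849, -0.5774).
r_{12} = e_1·a_2 = 0.7698.
u_2 = a_2 − 0.7698·e_1 = (2.8519, 1.4444, -1.2963, 2.7037, 0.4444).
‖u_2‖ = 4.4054, so e_2 = (0.6474, 0.3279, -0.2943, 0.6137, 0.1009).
r_{13} = e_1·a_3 = 5.7735; r_{23} = e_2·a_3 = 1.7151.
u_3 = a_3 − 5.7735·e_1 − 1.7151·e_2 = (-1.2214, -0.2290, -1.7176, 0.7252, -0.8397).
‖u_3‖ = 2.3927, so e_3 = (-0.5105, -0.0957, -0.7178, 0.3031, -0.3509).

e_3 = (-0.5105, -0.0957, -0.7178, 0.3031, -0.3509)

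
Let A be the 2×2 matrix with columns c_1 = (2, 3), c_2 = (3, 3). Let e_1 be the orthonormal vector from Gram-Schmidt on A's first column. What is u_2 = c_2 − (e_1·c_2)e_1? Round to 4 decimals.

u_2 = (0.6923, -0.4615)

e_1 = c_1/‖c_1‖ = (2, 3)/3.6056 = (0.5547, 0.8321).
r_{12} = e_1·c_2 = 4.1603.
u_2 = c_2 − 4.1603·e_1 = (0.6923, -0.4615).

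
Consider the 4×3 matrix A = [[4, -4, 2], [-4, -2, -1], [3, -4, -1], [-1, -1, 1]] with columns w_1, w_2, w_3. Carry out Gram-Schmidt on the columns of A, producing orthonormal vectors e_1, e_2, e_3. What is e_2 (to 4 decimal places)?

e_2 = (-0.4110, -0.7148, -0.4959, -0.2725)

w_1 = (4, -4, 3, -1); ‖w_1‖ = 6.4807, so e_1 = (0.6172, -0.6172, 0.4629, -0.1543).
e_1·w_2 = 0.6172·(-4) + (-0.6172)·(-2) + 0.4629·(-4) + (-0.1543)·(-1) = -2.9318.
u_2 = w_2 + 2.9318·e_1 = (-2.1905, -3.8095, -2.6429, -1.4524).
‖u_2‖ = 5.3296, so e_2 = (-0.4110, -0.7148, -0.4959, -0.2725).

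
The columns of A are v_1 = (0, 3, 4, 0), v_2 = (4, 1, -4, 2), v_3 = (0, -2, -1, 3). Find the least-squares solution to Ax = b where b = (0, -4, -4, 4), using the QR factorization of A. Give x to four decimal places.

v_1 = (0, 3, 4, 0); ‖v_1‖ = 5.0000, so q_1 = (0.0000, 0.6000, 0.8000, 0.0000).
q_1·v_2 = 0.0000·4 + 0.6000·1 + 0.8000·(-4) + 0.0000·2 = -2.6000.
u_2 = v_2 + 2.6000·q_1 = (4.0000, 2.5600, -1.9200, 2.0000).
‖u_2‖ = 5.4991, so q_2 = (0.7274, 0.4655, -0.3491, 0.3637).
q_1·v_3 = 0.0000·0 + 0.6000·(-2) + 0.8000·(-1) + 0.0000·3 = -2.0000; q_2·v_3 = 0.7274·0 + 0.4655·(-2) + (-0.3491)·(-1) + 0.3637·3 = 0.5092.
u_3 = v_3 + 2.0000·q_1 − 0.5092·q_2 = (-0.3704, -1.0370, 0.7778, 2.8148).
‖u_3‖ = 3.1210, so q_3 = (-0.1187, -0.3323, 0.2492, 0.9019).
Qᵀb = (-5.6000, 0.9893, 3.9398).
Back-substitute: x_3 = 3.9398/3.1210 = 1.2624.
x_2 = (0.9893 − 0.5092·1.2624)/5.4991 = 0.0630.
x_1 = (-5.6000 + 2.6000·0.0630 + 2.0000·1.2624)/5.0000 = -0.5823.

x = (-0.5823, 0.0630, 1.2624)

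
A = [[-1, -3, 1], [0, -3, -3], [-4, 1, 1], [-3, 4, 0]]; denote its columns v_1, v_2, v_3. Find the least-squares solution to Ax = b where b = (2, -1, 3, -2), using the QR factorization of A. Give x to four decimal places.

x = (-0.4167, -0.5625, 0.8958)

e_1 = v_1/‖v_1‖ = (-1, 0, -4, -3)/5.0990 = (-0.1961, 0.0000, -0.7845, -0.5883).
r_{12} = e_1·v_2 = -2.5495.
u_2 = v_2 + 2.5495·e_1 = (-3.5000, -3.0000, -1.0000, 2.5000).
‖u_2‖ = 5.3385, so e_2 = (-0.6556, -0.5620, -0.1873, 0.4683).
r_{13} = e_1·v_3 = -0.9806; r_{23} = e_2·v_3 = 0.8429.
u_3 = v_3 + 0.9806·e_1 − 0.8429·e_2 = (1.3603, -2.5263, 0.3887, -0.9717).
‖u_3‖ = 3.0542, so e_3 = (0.4454, -0.8272, 0.1273, -0.3181).
Qᵀb = (-1.5689, -2.2478, 2.7360).
Back-substitute: x_3 = 2.7360/3.0542 = 0.8958.
x_2 = (-2.2478 − 0.8429·0.8958)/5.3385 = -0.5625.
x_1 = (-1.5689 + 2.5495·(-0.5625) + 0.9806·0.8958)/5.0990 = -0.4167.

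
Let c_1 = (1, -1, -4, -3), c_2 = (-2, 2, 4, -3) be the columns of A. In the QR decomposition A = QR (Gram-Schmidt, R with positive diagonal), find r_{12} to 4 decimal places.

r_{12} = -2.1170

c_1 = (1, -1, -4, -3); ‖c_1‖ = 5.1962, so q_1 = (0.1925, -0.1925, -0.7698, -0.5774).
r_{12} = q_1·c_2 = -2.1170.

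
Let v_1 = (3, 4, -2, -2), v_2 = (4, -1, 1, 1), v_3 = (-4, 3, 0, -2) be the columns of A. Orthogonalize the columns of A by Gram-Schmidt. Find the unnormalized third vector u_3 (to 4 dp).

u_3 = (-0.1440, 0.7921, 1.6841, -0.3159)

v_1 = (3, 4, -2, -2); ‖v_1‖ = 5.7446, so e_1 = (0.5222, 0.6963, -0.3482, -0.3482).
e_1·v_2 = 0.5222·4 + 0.6963·(-1) + (-0.3482)·1 + (-0.3482)·1 = 0.6963.
u_2 = v_2 − 0.6963·e_1 = (3.6364, -1.4848, 1.2424, 1.2424).
‖u_2‖ = 4.3029, so e_2 = (0.8451, -0.3451, 0.2887, 0.2887).
e_1·v_3 = 0.5222·(-4) + 0.6963·3 + (-0.3482)·0 + (-0.3482)·(-2) = 0.6963; e_2·v_3 = 0.8451·(-4) + (-0.3451)·3 + 0.2887·0 + 0.2887·(-2) = -4.9931.
u_3 = v_3 − 0.6963·e_1 + 4.9931·e_2 = (-0.1440, 0.7921, 1.6841, -0.3159).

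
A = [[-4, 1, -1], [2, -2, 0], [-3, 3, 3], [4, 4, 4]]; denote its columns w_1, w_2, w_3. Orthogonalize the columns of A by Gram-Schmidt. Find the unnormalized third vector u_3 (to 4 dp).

w_1 = (-4, 2, -3, 4); ‖w_1‖ = 6.7082, so q_1 = (-0.5963, 0.2981, -0.4472, 0.5963).
q_1·w_2 = (-0.5963)·1 + 0.2981·(-2) + (-0.4472)·3 + 0.5963·4 = -0.1491.
u_2 = w_2 + 0.1491·q_1 = (0.9111, -1.9556, 2.9333, 4.0889).
‖u_2‖ = 5.4752, so q_2 = (0.1664, -0.3572, 0.5357, 0.7468).
q_1·w_3 = (-0.5963)·(-1) + 0.2981·0 + (-0.4472)·3 + 0.5963·4 = 1.6398; q_2·w_3 = 0.1664·(-1) + (-0.3572)·0 + 0.5357·3 + 0.7468·4 = 4.4281.
u_3 = w_3 − 1.6398·q_1 − 4.4281·q_2 = (-0.7591, 1.0927, 1.3610, -0.2847).

u_3 = (-0.7591, 1.0927, 1.3610, -0.2847)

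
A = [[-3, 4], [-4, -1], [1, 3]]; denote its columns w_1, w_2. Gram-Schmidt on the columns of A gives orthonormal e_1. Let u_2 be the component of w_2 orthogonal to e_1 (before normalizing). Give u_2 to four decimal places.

e_1 = w_1/‖w_1‖ = (-3, -4, 1)/5.0990 = (-0.5883, -0.7845, 0.1961).
r_{12} = e_1·w_2 = -0.9806.
u_2 = w_2 + 0.9806·e_1 = (3.4231, -1.7692, 3.1923).

u_2 = (3.4231, -1.7692, 3.1923)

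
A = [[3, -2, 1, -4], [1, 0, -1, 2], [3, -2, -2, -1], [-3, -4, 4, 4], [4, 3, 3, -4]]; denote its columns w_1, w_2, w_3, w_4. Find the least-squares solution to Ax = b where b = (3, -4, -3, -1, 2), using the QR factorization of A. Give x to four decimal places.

w_1 = (3, 1, 3, -3, 4); ‖w_1‖ = 6.6332, so e_1 = (0.4523, 0.1508, 0.4523, -0.4523, 0.6030).
e_1·w_2 = 0.4523·(-2) + 0.1508·0 + 0.4523·(-2) + (-0.4523)·(-4) + 0.6030·3 = 1.8091.
u_2 = w_2 − 1.8091·e_1 = (-2.8182, -0.2727, -2.8182, -3.1818, 1.9091).
‖u_2‖ = 5.4523, so e_2 = (-0.5169, -0.0500, -0.5169, -0.5836, 0.3501).
e_1·w_3 = 0.4523·1 + 0.1508·(-1) + 0.4523·(-2) + (-0.4523)·4 + 0.6030·3 = -0.6030; e_2·w_3 = (-0.5169)·1 + (-0.0500)·(-1) + (-0.5169)·(-2) + (-0.5836)·4 + 0.3501·3 = -0.7170.
u_3 = w_3 + 0.6030·e_1 + 0.7170·e_2 = (0.9021, -0.9450, -2.0979, 3.3089, 3.6147).
‖u_3‖ = 5.4884, so e_3 = (0.1644, -0.1722, -0.3822, 0.6029, 0.6586).
e_1·w_4 = 0.4523·(-4) + 0.1508·2 + 0.4523·(-1) + (-0.4523)·4 + 0.6030·(-4) = -6.1810; e_2·w_4 = (-0.5169)·(-4) + (-0.0500)·2 + (-0.5169)·(-1) + (-0.5836)·4 + 0.3501·(-4) = -1.2505; e_3·w_4 = 0.1644·(-4) + (-0.1722)·2 + (-0.3822)·(-1) + 0.6029·4 + 0.6586·(-4) = -0.8425.
u_4 = w_4 + 6.1810·e_1 + 1.2505·e_2 + 0.8425·e_3 = (-1.7124, 2.7242, 0.8271, 0.9827, 0.7200).
‖u_4‖ = 3.5386, so e_4 = (-0.4839, 0.7699, 0.2337, 0.2777, 0.2035).
Qᵀb = (1.0553, 1.4840, 3.0428, -5.1031).
Back-substitute: x_4 = -5.1031/3.5386 = -1.4421.
x_3 = (3.0428 + 0.8425·(-1.4421))/5.4884 = 0.3330.
x_2 = (1.4840 + 0.7170·0.3330 + 1.2505·(-1.4421))/5.4523 = -0.0148.
x_1 = (1.0553 − 1.8091·(-0.0148) + 0.6030·0.3330 + 6.1810·(-1.4421))/6.6332 = -1.1504.

x = (-1.1504, -0.0148, 0.3330, -1.4421)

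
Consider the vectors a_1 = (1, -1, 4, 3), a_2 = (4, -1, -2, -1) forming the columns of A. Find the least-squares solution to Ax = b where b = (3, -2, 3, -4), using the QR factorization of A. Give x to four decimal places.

x = (0.3262, 0.6344)

a_1 = (1, -1, 4, 3); ‖a_1‖ = 5.1962, so q_1 = (0.1925, -0.1925, 0.7698, 0.5774).
q_1·a_2 = 0.1925·4 + (-0.1925)·(-1) + 0.7698·(-2) + 0.5774·(-1) = -1.1547.
u_2 = a_2 + 1.1547·q_1 = (4.2222, -1.2222, -1.1111, -0.3333).
‖u_2‖ = 4.5461, so q_2 = (0.9288, -0.2689, -0.2444, -0.0733).
Qᵀb = (0.9623, 2.8841).
Back-substitute: x_2 = 2.8841/4.5461 = 0.6344.
x_1 = (0.9623 + 1.1547·0.6344)/5.1962 = 0.3262.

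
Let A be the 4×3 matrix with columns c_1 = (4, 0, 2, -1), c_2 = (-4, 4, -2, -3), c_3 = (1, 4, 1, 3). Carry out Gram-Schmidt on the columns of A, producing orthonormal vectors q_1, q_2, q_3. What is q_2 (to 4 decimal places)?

q_2 = (-0.1363, 0.7157, -0.0682, -0.6816)

q_1 = c_1/‖c_1‖ = (4, 0, 2, -1)/4.5826 = (0.8729, 0.0000, 0.4364, -0.2182).
r_{12} = q_1·c_2 = -3.7097.
u_2 = c_2 + 3.7097·q_1 = (-0.7619, 4.0000, -0.3810, -3.8095).
‖u_2‖ = 5.5891, so q_2 = (-0.1363, 0.7157, -0.0682, -0.6816).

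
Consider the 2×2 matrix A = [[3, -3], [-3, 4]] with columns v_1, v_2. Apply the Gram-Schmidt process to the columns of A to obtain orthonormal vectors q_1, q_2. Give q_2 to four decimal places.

q_2 = (0.7071, 0.7071)

v_1 = (3, -3); ‖v_1‖ = 4.2426, so q_1 = (0.7071, -0.7071).
q_1·v_2 = 0.7071·(-3) + (-0.7071)·4 = -4.9497.
u_2 = v_2 + 4.9497·q_1 = (0.5000, 0.5000).
‖u_2‖ = 0.7071, so q_2 = (0.7071, 0.7071).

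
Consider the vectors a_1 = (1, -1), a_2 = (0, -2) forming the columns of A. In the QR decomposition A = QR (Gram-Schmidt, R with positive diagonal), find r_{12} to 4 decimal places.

r_{12} = 1.4142

e_1 = a_1/‖a_1‖ = (1, -1)/1.4142 = (0.7071, -0.7071).
r_{12} = e_1·a_2 = 1.4142.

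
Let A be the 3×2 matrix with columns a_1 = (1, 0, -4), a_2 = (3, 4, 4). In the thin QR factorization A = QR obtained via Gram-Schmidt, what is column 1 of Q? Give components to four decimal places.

q_1 = a_1/‖a_1‖ = (1, 0, -4)/4.1231 = (0.2425, 0.0000, -0.9701).

q_1 = (0.2425, 0.0000, -0.9701)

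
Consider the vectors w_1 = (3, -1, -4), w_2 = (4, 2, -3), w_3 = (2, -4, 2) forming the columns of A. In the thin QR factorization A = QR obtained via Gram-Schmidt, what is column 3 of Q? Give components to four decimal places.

e_3 = (0.6694, -0.4260, 0.6086)

w_1 = (3, -1, -4); ‖w_1‖ = 5.0990, so e_1 = (0.5883, -0.1961, -0.7845).
e_1·w_2 = 0.5883·4 + (-0.1961)·2 + (-0.7845)·(-3) = 4.3146.
u_2 = w_2 − 4.3146·e_1 = (1.4615, 2.8462, 0.3846).
‖u_2‖ = 3.2225, so e_2 = (0.4535, 0.8832, 0.1194).
e_1·w_3 = 0.5883·2 + (-0.1961)·(-4) + (-0.7845)·2 = 0.3922; e_2·w_3 = 0.4535·2 + 0.8832·(-4) + 0.1194·2 = -2.3870.
u_3 = w_3 − 0.3922·e_1 + 2.3870·e_2 = (2.8519, -1.8148, 2.5926).
‖u_3‖ = 4.2601, so e_3 = (0.6694, -0.4260, 0.6086).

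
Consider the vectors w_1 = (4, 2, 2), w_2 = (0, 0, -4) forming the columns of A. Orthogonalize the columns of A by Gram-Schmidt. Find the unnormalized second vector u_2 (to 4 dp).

w_1 = (4, 2, 2); ‖w_1‖ = 4.8990, so q_1 = (0.8165, 0.4082, 0.4082).
q_1·w_2 = 0.8165·0 + 0.4082·0 + 0.4082·(-4) = -1.6330.
u_2 = w_2 + 1.6330·q_1 = (1.3333, 0.6667, -3.3333).

u_2 = (1.3333, 0.6667, -3.3333)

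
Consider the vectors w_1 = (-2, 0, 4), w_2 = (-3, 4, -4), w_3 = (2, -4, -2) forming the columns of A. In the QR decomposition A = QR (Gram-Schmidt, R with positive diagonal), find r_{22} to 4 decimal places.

r_{22} = 6.0000

e_1 = w_1/‖w_1‖ = (-2, 0, 4)/4.4721 = (-0.4472, 0.0000, 0.8944).
r_{12} = e_1·w_2 = -2.2361.
u_2 = w_2 + 2.2361·e_1 = (-4.0000, 4.0000, -2.0000).
r_{22} = ‖u_2‖ = 6.0000.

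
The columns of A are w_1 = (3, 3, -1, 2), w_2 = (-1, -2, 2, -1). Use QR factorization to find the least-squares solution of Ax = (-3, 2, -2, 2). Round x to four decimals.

x = (-1.0000, -2.0000)

q_1 = w_1/‖w_1‖ = (3, 3, -1, 2)/4.7958 = (0.6255, 0.6255, -0.2085, 0.4170).
r_{12} = q_1·w_2 = -2.7107.
u_2 = w_2 + 2.7107·q_1 = (0.6957, -0.3043, 1.4348, 0.1304).
‖u_2‖ = 1.6285, so q_2 = (0.4272, -0.1869, 0.8810, 0.0801).
Qᵀb = (0.6255, -3.2571).
Back-substitute: x_2 = -3.2571/1.6285 = -2.0000.
x_1 = (0.6255 + 2.7107·(-2.0000))/4.7958 = -1.0000.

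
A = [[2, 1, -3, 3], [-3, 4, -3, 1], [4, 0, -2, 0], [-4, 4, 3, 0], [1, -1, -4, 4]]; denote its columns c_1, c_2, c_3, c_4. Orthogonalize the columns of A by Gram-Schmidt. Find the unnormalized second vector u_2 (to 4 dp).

u_2 = (2.1739, 2.2391, 2.3478, 1.6522, -0.4130)

c_1 = (2, -3, 4, -4, 1); ‖c_1‖ = 6.7823, so q_1 = (0.2949, -0.4423, 0.5898, -0.5898, 0.1474).
q_1·c_2 = 0.2949·1 + (-0.4423)·4 + 0.5898·0 + (-0.5898)·4 + 0.1474·(-1) = -3.9809.
u_2 = c_2 + 3.9809·q_1 = (2.1739, 2.2391, 2.3478, 1.6522, -0.4130).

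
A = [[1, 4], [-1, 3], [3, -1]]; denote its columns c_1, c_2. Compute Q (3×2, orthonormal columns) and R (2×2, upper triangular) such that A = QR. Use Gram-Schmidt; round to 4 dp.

Q = [[0.3015, 0.8259], [-0.3015, 0.5566], [0.9045, -0.0898]], R = [[3.3166, -0.6030], [0.0000, 5.0632]]

q_1 = c_1/‖c_1‖ = (1, -1, 3)/3.3166 = (0.3015, -0.3015, 0.9045).
r_{12} = q_1·c_2 = -0.6030.
u_2 = c_2 + 0.6030·q_1 = (4.1818, 2.8182, -0.4545).
‖u_2‖ = 5.0632, so q_2 = (0.8259, 0.5566, -0.0898).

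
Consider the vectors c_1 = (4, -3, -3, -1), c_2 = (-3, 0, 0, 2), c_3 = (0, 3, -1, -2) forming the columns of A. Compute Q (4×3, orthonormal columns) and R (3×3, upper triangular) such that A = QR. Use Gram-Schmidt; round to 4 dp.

e_1 = c_1/‖c_1‖ = (4, -3, -3, -1)/5.9161 = (0.6761, -0.5071, -0.5071, -0.1690).
r_{12} = e_1·c_2 = -2.3664.
u_2 = c_2 + 2.3664·e_1 = (-1.4000, -1.2000, -1.2000, 1.6000).
‖u_2‖ = 2.7203, so e_2 = (-0.5147, -0.4411, -0.4411, 0.5882).
r_{13} = e_1·c_3 = -0.6761; r_{23} = e_2·c_3 = -2.0586.
u_3 = c_3 + 0.6761·e_1 + 2.0586·e_2 = (-0.6023, 1.7490, -2.2510, -0.9035).
‖u_3‖ = 3.0504, so e_3 = (-0.1975, 0.5734, -0.7379, -0.2962).

Q = [[0.6761, -0.5147, -0.1975], [-0.5071, -0.4411, 0.5734], [-0.5071, -0.4411, -0.7379], [-0.1690, 0.5882, -0.2962]], R = [[5.9161, -2.3664, -0.6761], [0.0000, 2.7203, -2.0586], [0.0000, 0.0000, 3.0504]]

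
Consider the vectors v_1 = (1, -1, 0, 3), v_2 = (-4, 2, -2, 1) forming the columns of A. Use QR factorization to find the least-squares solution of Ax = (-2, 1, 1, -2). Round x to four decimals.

v_1 = (1, -1, 0, 3); ‖v_1‖ = 3.3166, so q_1 = (0.3015, -0.3015, 0.0000, 0.9045).
q_1·v_2 = 0.3015·(-4) + (-0.3015)·2 + 0.0000·(-2) + 0.9045·1 = -0.9045.
u_2 = v_2 + 0.9045·q_1 = (-3.7273, 1.7273, -2.0000, 1.8182).
‖u_2‖ = 4.9175, so q_2 = (-0.7580, 0.3513, -0.4067, 0.3697).
Qᵀb = (-2.7136, 0.7210).
Back-substitute: x_2 = 0.7210/4.9175 = 0.1466.
x_1 = (-2.7136 + 0.9045·0.1466)/3.3166 = -0.7782.

x = (-0.7782, 0.1466)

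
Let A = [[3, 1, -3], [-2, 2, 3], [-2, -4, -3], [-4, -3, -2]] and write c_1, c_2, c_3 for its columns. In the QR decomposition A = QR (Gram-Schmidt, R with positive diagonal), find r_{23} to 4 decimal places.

q_1 = c_1/‖c_1‖ = (3, -2, -2, -4)/5.7446 = (0.5222, -0.3482, -0.3482, -0.6963).
r_{12} = q_1·c_2 = 3.3075.
u_2 = c_2 − 3.3075·q_1 = (-0.7273, 3.1515, -2.8485, -0.6970).
‖u_2‖ = 4.3658, so q_2 = (-0.1666, 0.7219, -0.6524, -0.1596).
r_{23} = q_2·c_3 = 4.9419.

r_{23} = 4.9419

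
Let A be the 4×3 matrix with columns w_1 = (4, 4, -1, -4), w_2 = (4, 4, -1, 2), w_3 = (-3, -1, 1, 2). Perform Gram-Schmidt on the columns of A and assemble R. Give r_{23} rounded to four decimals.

r_{23} = -0.0497

w_1 = (4, 4, -1, -4); ‖w_1‖ = 7.0000, so e_1 = (0.5714, 0.5714, -0.1429, -0.5714).
e_1·w_2 = 0.5714·4 + 0.5714·4 + (-0.1429)·(-1) + (-0.5714)·2 = 3.5714.
u_2 = w_2 − 3.5714·e_1 = (1.9592, 1.9592, -0.4898, 4.0408).
‖u_2‖ = 4.9239, so e_2 = (0.3979, 0.3979, -0.0995, 0.8207).
r_{23} = e_2·w_3 = -0.0497.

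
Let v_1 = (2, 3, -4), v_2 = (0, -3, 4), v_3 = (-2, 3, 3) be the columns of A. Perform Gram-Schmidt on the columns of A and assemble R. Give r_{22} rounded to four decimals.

r_{22} = 1.8570

v_1 = (2, 3, -4); ‖v_1‖ = 5.3852, so q_1 = (0.3714, 0.5571, -0.7428).
q_1·v_2 = 0.3714·0 + 0.5571·(-3) + (-0.7428)·4 = -4.6424.
u_2 = v_2 + 4.6424·q_1 = (1.7241, -0.4138, 0.5517).
r_{22} = ‖u_2‖ = 1.8570.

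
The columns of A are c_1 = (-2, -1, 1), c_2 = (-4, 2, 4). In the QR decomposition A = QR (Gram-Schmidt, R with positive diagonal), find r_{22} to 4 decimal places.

r_{22} = 4.3970

c_1 = (-2, -1, 1); ‖c_1‖ = 2.4495, so q_1 = (-0.8165, -0.4082, 0.4082).
q_1·c_2 = (-0.8165)·(-4) + (-0.4082)·2 + 0.4082·4 = 4.0825.
u_2 = c_2 − 4.0825·q_1 = (-0.6667, 3.6667, 2.3333).
r_{22} = ‖u_2‖ = 4.3970.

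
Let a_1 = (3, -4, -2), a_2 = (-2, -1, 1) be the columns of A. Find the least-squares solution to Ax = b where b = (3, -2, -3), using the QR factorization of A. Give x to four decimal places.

a_1 = (3, -4, -2); ‖a_1‖ = 5.3852, so q_1 = (0.5571, -0.7428, -0.3714).
q_1·a_2 = 0.5571·(-2) + (-0.7428)·(-1) + (-0.3714)·1 = -0.7428.
u_2 = a_2 + 0.7428·q_1 = (-1.5862, -1.5517, 0.7241).
‖u_2‖ = 2.3342, so q_2 = (-0.6796, -0.6648, 0.3102).
Qᵀb = (4.2710, -1.6398).
Back-substitute: x_2 = -1.6398/2.3342 = -0.7025.
x_1 = (4.2710 + 0.7428·(-0.7025))/5.3852 = 0.6962.

x = (0.6962, -0.7025)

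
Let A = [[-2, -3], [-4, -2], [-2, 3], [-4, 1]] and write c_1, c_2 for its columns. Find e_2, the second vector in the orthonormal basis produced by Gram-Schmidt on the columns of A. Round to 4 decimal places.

e_1 = c_1/‖c_1‖ = (-2, -4, -2, -4)/6.3246 = (-0.3162, -0.6325, -0.3162, -0.6325).
r_{12} = e_1·c_2 = 0.6325.
u_2 = c_2 − 0.6325·e_1 = (-2.8000, -1.6000, 3.2000, 1.4000).
‖u_2‖ = 4.7539, so e_2 = (-0.5890, -0.3366, 0.6731, 0.2945).

e_2 = (-0.5890, -0.3366, 0.6731, 0.2945)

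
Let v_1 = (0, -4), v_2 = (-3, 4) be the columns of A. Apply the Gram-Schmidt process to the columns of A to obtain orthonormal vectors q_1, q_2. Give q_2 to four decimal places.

v_1 = (0, -4); ‖v_1‖ = 4.0000, so q_1 = (0.0000, -1.0000).
q_1·v_2 = 0.0000·(-3) + (-1.0000)·4 = -4.0000.
u_2 = v_2 + 4.0000·q_1 = (-3.0000, 0.0000).
‖u_2‖ = 3.0000, so q_2 = (-1.0000, 0.0000).

q_2 = (-1.0000, 0.0000)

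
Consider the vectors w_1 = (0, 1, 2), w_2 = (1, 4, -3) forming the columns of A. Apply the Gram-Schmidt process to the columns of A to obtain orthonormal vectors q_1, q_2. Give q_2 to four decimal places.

q_2 = (0.1992, 0.8765, -0.4383)

w_1 = (0, 1, 2); ‖w_1‖ = 2.2361, so q_1 = (0.0000, 0.4472, 0.8944).
q_1·w_2 = 0.0000·1 + 0.4472·4 + 0.8944·(-3) = -0.8944.
u_2 = w_2 + 0.8944·q_1 = (1.0000, 4.4000, -2.2000).
‖u_2‖ = 5.0200, so q_2 = (0.1992, 0.8765, -0.4383).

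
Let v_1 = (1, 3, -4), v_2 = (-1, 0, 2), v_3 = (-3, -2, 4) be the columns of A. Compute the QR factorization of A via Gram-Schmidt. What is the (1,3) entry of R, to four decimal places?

v_1 = (1, 3, -4); ‖v_1‖ = 5.0990, so e_1 = (0.1961, 0.5883, -0.7845).
r_{13} = e_1·v_3 = -4.9029.

r_{13} = -4.9029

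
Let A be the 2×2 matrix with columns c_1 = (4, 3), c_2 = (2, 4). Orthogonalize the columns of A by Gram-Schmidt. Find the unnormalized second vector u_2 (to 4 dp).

c_1 = (4, 3); ‖c_1‖ = 5.0000, so q_1 = (0.8000, 0.6000).
q_1·c_2 = 0.8000·2 + 0.6000·4 = 4.0000.
u_2 = c_2 − 4.0000·q_1 = (-1.2000, 1.6000).

u_2 = (-1.2000, 1.6000)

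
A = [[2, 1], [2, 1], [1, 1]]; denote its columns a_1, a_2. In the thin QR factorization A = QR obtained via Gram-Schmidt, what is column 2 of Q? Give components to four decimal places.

q_2 = (-0.2357, -0.2357, 0.9428)

a_1 = (2, 2, 1); ‖a_1‖ = 3.0000, so q_1 = (0.6667, 0.6667, 0.3333).
q_1·a_2 = 0.6667·1 + 0.6667·1 + 0.3333·1 = 1.6667.
u_2 = a_2 − 1.6667·q_1 = (-0.1111, -0.1111, 0.4444).
‖u_2‖ = 0.4714, so q_2 = (-0.2357, -0.2357, 0.9428).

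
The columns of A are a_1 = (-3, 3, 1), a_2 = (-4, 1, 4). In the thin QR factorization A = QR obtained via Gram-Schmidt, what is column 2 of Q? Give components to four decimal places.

e_1 = a_1/‖a_1‖ = (-3, 3, 1)/4.3589 = (-0.6882, 0.6882, 0.2294).
r_{12} = e_1·a_2 = 4.3589.
u_2 = a_2 − 4.3589·e_1 = (-1.0000, -2.0000, 3.0000).
‖u_2‖ = 3.7417, so e_2 = (-0.2673, -0.5345, 0.8018).

e_2 = (-0.2673, -0.5345, 0.8018)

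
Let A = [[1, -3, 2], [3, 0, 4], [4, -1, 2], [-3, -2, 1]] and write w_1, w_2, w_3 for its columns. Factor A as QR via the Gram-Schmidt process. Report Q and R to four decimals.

w_1 = (1, 3, 4, -3); ‖w_1‖ = 5.9161, so q_1 = (0.1690, 0.5071, 0.6761, -0.5071).
q_1·w_2 = 0.1690·(-3) + 0.5071·0 + 0.6761·(-1) + (-0.5071)·(-2) = -0.1690.
u_2 = w_2 + 0.1690·q_1 = (-2.9714, 0.0857, -0.8857, -2.0857).
‖u_2‖ = 3.7378, so q_2 = (-0.7950, 0.0229, -0.2370, -0.5580).
q_1·w_3 = 0.1690·2 + 0.5071·4 + 0.6761·2 + (-0.5071)·1 = 3.2116; q_2·w_3 = (-0.7950)·2 + 0.0229·4 + (-0.2370)·2 + (-0.5580)·1 = -2.5301.
u_3 = w_3 − 3.2116·q_1 + 2.5301·q_2 = (-0.5542, 2.4294, -0.7710, 1.2168).
‖u_3‖ = 2.8782, so q_3 = (-0.1925, 0.8441, -0.2679, 0.4227).

Q = [[0.1690, -0.7950, -0.1925], [0.5071, 0.0229, 0.8441], [0.6761, -0.2370, -0.2679], [-0.5071, -0.5580, 0.4227]], R = [[5.9161, -0.1690, 3.2116], [0.0000, 3.7378, -2.5301], [0.0000, 0.0000, 2.8782]]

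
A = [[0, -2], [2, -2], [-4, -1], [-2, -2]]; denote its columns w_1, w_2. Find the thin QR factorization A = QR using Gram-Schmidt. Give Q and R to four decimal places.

Q = [[0.0000, -0.5695], [0.4082, -0.6644], [-0.8165, -0.0949], [-0.4082, -0.4746]], R = [[4.8990, 0.8165], [0.0000, 3.5119]]

w_1 = (0, 2, -4, -2); ‖w_1‖ = 4.8990, so q_1 = (0.0000, 0.4082, -0.8165, -0.4082).
q_1·w_2 = 0.0000·(-2) + 0.4082·(-2) + (-0.8165)·(-1) + (-0.4082)·(-2) = 0.8165.
u_2 = w_2 − 0.8165·q_1 = (-2.0000, -2.3333, -0.3333, -1.6667).
‖u_2‖ = 3.5119, so q_2 = (-0.5695, -0.6644, -0.0949, -0.4746).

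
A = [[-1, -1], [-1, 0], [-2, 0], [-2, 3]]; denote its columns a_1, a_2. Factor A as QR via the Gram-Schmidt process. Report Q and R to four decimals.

Q = [[-0.3162, -0.5477], [-0.3162, -0.1826], [-0.6325, -0.3651], [-0.6325, 0.7303]], R = [[3.1623, -1.5811], [0.0000, 2.7386]]

q_1 = a_1/‖a_1‖ = (-1, -1, -2, -2)/3.1623 = (-0.3162, -0.3162, -0.6325, -0.6325).
r_{12} = q_1·a_2 = -1.5811.
u_2 = a_2 + 1.5811·q_1 = (-1.5000, -0.5000, -1.0000, 2.0000).
‖u_2‖ = 2.7386, so q_2 = (-0.5477, -0.1826, -0.3651, 0.7303).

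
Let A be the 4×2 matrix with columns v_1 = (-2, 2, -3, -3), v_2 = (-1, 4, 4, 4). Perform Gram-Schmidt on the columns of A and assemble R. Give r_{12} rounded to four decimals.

r_{12} = -2.7456

v_1 = (-2, 2, -3, -3); ‖v_1‖ = 5.0990, so q_1 = (-0.3922, 0.3922, -0.5883, -0.5883).
r_{12} = q_1·v_2 = -2.7456.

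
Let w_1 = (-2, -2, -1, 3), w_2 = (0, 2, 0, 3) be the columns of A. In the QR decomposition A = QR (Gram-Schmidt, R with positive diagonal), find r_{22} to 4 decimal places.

r_{22} = 3.4075

w_1 = (-2, -2, -1, 3); ‖w_1‖ = 4.2426, so e_1 = (-0.4714, -0.4714, -0.2357, 0.7071).
e_1·w_2 = (-0.4714)·0 + (-0.4714)·2 + (-0.2357)·0 + 0.7071·3 = 1.1785.
u_2 = w_2 − 1.1785·e_1 = (0.5556, 2.5556, 0.2778, 2.1667).
r_{22} = ‖u_2‖ = 3.4075.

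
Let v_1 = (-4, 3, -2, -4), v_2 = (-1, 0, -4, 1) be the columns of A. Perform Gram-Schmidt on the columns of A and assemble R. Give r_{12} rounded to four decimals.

v_1 = (-4, 3, -2, -4); ‖v_1‖ = 6.7082, so q_1 = (-0.5963, 0.4472, -0.2981, -0.5963).
r_{12} = q_1·v_2 = 1.1926.

r_{12} = 1.1926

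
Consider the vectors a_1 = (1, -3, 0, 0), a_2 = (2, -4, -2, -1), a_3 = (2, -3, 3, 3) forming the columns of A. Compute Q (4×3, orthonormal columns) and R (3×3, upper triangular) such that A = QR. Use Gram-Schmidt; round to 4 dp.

a_1 = (1, -3, 0, 0); ‖a_1‖ = 3.1623, so e_1 = (0.3162, -0.9487, 0.0000, 0.0000).
e_1·a_2 = 0.3162·2 + (-0.9487)·(-4) + 0.0000·(-2) + 0.0000·(-1) = 4.4272.
u_2 = a_2 − 4.4272·e_1 = (0.6000, 0.2000, -2.0000, -1.0000).
‖u_2‖ = 2.3238, so e_2 = (0.2582, 0.0861, -0.8607, -0.4303).
e_1·a_3 = 0.3162·2 + (-0.9487)·(-3) + 0.0000·3 + 0.0000·3 = 3.4785; e_2·a_3 = 0.2582·2 + 0.0861·(-3) + (-0.8607)·3 + (-0.4303)·3 = -3.6148.
u_3 = a_3 − 3.4785·e_1 + 3.6148·e_2 = (1.8333, 0.6111, -0.1111, 1.4444).
‖u_3‖ = 2.4152, so e_3 = (0.7591, 0.2530, -0.0460, 0.5981).

Q = [[0.3162, 0.2582, 0.7591], [-0.9487, 0.0861, 0.2530], [0.0000, -0.8607, -0.0460], [0.0000, -0.4303, 0.5981]], R = [[3.1623, 4.4272, 3.4785], [0.0000, 2.3238, -3.6148], [0.0000, 0.0000, 2.4152]]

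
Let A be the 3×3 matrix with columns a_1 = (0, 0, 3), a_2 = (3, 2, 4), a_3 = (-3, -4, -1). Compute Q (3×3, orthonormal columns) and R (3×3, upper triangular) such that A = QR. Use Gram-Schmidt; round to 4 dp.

a_1 = (0, 0, 3); ‖a_1‖ = 3.0000, so e_1 = (0.0000, 0.0000, 1.0000).
e_1·a_2 = 0.0000·3 + 0.0000·2 + 1.0000·4 = 4.0000.
u_2 = a_2 − 4.0000·e_1 = (3.0000, 2.0000, 0.0000).
‖u_2‖ = 3.6056, so e_2 = (0.8321, 0.5547, 0.0000).
e_1·a_3 = 0.0000·(-3) + 0.0000·(-4) + 1.0000·(-1) = -1.0000; e_2·a_3 = 0.8321·(-3) + 0.5547·(-4) + 0.0000·(-1) = -4.7150.
u_3 = a_3 + 1.0000·e_1 + 4.7150·e_2 = (0.9231, -1.3846, 0.0000).
‖u_3‖ = 1.6641, so e_3 = (0.5547, -0.8321, 0.0000).

Q = [[0.0000, 0.8321, 0.5547], [0.0000, 0.5547, -0.8321], [1.0000, 0.0000, 0.0000]], R = [[3.0000, 4.0000, -1.0000], [0.0000, 3.6056, -4.7150], [0.0000, 0.0000, 1.6641]]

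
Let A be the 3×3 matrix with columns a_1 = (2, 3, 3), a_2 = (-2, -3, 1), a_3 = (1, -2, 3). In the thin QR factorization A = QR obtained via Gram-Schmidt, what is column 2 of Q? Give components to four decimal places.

a_1 = (2, 3, 3); ‖a_1‖ = 4.6904, so e_1 = (0.4264, 0.6396, 0.6396).
e_1·a_2 = 0.4264·(-2) + 0.6396·(-3) + 0.6396·1 = -2.1320.
u_2 = a_2 + 2.1320·e_1 = (-1.0909, -1.6364, 2.3636).
‖u_2‖ = 3.0748, so e_2 = (-0.3548, -0.5322, 0.7687).

e_2 = (-0.3548, -0.5322, 0.7687)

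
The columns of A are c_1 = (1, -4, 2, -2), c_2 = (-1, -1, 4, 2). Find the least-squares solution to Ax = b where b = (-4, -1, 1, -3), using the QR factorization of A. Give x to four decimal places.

x = (0.3094, 0.0379)

e_1 = c_1/‖c_1‖ = (1, -4, 2, -2)/5.0000 = (0.2000, -0.8000, 0.4000, -0.4000).
r_{12} = e_1·c_2 = 1.4000.
u_2 = c_2 − 1.4000·e_1 = (-1.2800, 0.1200, 3.4400, 2.5600).
‖u_2‖ = 4.4766, so e_2 = (-0.2859, 0.0268, 0.7684, 0.5719).
Qᵀb = (1.6000, 0.1698).
Back-substitute: x_2 = 0.1698/4.4766 = 0.0379.
x_1 = (1.6000 − 1.4000·0.0379)/5.0000 = 0.3094.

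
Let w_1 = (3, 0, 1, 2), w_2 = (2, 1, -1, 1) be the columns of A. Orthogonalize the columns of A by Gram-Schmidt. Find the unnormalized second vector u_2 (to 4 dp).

q_1 = w_1/‖w_1‖ = (3, 0, 1, 2)/3.7417 = (0.8018, 0.0000, 0.2673, 0.5345).
r_{12} = q_1·w_2 = 1.8708.
u_2 = w_2 − 1.8708·q_1 = (0.5000, 1.0000, -1.5000, 0.0000).

u_2 = (0.5000, 1.0000, -1.5000, 0.0000)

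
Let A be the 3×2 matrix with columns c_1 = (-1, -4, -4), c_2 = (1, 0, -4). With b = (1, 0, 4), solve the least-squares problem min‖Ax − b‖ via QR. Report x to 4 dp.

x = (-0.1905, -0.7143)

c_1 = (-1, -4, -4); ‖c_1‖ = 5.7446, so e_1 = (-0.1741, -0.6963, -0.6963).
e_1·c_2 = (-0.1741)·1 + (-0.6963)·0 + (-0.6963)·(-4) = 2.6112.
u_2 = c_2 − 2.6112·e_1 = (1.4545, 1.8182, -2.1818).
‖u_2‖ = 3.1909, so e_2 = (0.4558, 0.5698, -0.6838).
Qᵀb = (-2.9593, -2.2792).
Back-substitute: x_2 = -2.2792/3.1909 = -0.7143.
x_1 = (-2.9593 − 2.6112·(-0.7143))/5.7446 = -0.1905.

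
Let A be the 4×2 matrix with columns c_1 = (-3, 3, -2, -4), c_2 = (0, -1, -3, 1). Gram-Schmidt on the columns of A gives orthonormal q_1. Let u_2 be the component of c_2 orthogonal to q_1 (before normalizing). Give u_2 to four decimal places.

u_2 = (-0.0789, -0.9211, -3.0526, 0.8947)

q_1 = c_1/‖c_1‖ = (-3, 3, -2, -4)/6.1644 = (-0.4867, 0.4867, -0.3244, -0.6489).
r_{12} = q_1·c_2 = -0.1622.
u_2 = c_2 + 0.1622·q_1 = (-0.0789, -0.9211, -3.0526, 0.8947).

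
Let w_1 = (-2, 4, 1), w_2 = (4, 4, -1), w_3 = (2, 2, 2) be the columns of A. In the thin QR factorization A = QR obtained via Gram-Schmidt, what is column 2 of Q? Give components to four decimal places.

q_1 = w_1/‖w_1‖ = (-2, 4, 1)/4.5826 = (-0.4364, 0.8729, 0.2182).
r_{12} = q_1·w_2 = 1.5275.
u_2 = w_2 − 1.5275·q_1 = (4.6667, 2.6667, -1.3333).
‖u_2‖ = 5.5377, so q_2 = (0.8427, 0.4815, -0.2408).

q_2 = (0.8427, 0.4815, -0.2408)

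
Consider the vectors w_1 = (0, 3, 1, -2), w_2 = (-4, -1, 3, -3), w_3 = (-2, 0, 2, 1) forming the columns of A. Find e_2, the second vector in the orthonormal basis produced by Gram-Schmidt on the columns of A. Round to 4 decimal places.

e_1 = w_1/‖w_1‖ = (0, 3, 1, -2)/3.7417 = (0.0000, 0.8018, 0.2673, -0.5345).
r_{12} = e_1·w_2 = 1.6036.
u_2 = w_2 − 1.6036·e_1 = (-4.0000, -2.2857, 2.5714, -2.1429).
‖u_2‖ = 5.6946, so e_2 = (-0.7024, -0.4014, 0.4516, -0.3763).

e_2 = (-0.7024, -0.4014, 0.4516, -0.3763)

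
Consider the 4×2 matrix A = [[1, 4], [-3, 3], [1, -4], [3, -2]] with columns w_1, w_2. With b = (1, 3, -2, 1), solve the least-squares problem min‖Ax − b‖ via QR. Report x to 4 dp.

w_1 = (1, -3, 1, 3); ‖w_1‖ = 4.4721, so e_1 = (0.2236, -0.6708, 0.2236, 0.6708).
e_1·w_2 = 0.2236·4 + (-0.6708)·3 + 0.2236·(-4) + 0.6708·(-2) = -3.3541.
u_2 = w_2 + 3.3541·e_1 = (4.7500, 0.7500, -3.2500, 0.2500).
‖u_2‖ = 5.8095, so e_2 = (0.8176, 0.1291, -0.5594, 0.0430).
Qᵀb = (-1.5652, 2.3668).
Back-substitute: x_2 = 2.3668/5.8095 = 0.4074.
x_1 = (-1.5652 + 3.3541·0.4074)/4.4721 = -0.0444.

x = (-0.0444, 0.4074)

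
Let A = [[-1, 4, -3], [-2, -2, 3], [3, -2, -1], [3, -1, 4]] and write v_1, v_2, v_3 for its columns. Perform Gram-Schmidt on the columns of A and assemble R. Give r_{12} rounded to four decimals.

v_1 = (-1, -2, 3, 3); ‖v_1‖ = 4.7958, so q_1 = (-0.2085, -0.4170, 0.6255, 0.6255).
r_{12} = q_1·v_2 = -1.8766.

r_{12} = -1.8766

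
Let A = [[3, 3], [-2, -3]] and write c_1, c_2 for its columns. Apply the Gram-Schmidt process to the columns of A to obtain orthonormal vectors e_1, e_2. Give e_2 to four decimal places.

e_2 = (-0.5547, -0.8321)

e_1 = c_1/‖c_1‖ = (3, -2)/3.6056 = (0.8321, -0.5547).
r_{12} = e_1·c_2 = 4.1603.
u_2 = c_2 − 4.1603·e_1 = (-0.4615, -0.6923).
‖u_2‖ = 0.8321, so e_2 = (-0.5547, -0.8321).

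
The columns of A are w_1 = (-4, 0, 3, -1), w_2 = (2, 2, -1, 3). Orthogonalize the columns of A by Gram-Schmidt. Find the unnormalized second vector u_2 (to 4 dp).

u_2 = (-0.1538, 2.0000, 0.6154, 2.4615)

w_1 = (-4, 0, 3, -1); ‖w_1‖ = 5.0990, so e_1 = (-0.7845, 0.0000, 0.5883, -0.1961).
e_1·w_2 = (-0.7845)·2 + 0.0000·2 + 0.5883·(-1) + (-0.1961)·3 = -2.7456.
u_2 = w_2 + 2.7456·e_1 = (-0.1538, 2.0000, 0.6154, 2.4615).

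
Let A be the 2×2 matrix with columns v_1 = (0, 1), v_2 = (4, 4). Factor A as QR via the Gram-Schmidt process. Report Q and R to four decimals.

v_1 = (0, 1); ‖v_1‖ = 1.0000, so q_1 = (0.0000, 1.0000).
q_1·v_2 = 0.0000·4 + 1.0000·4 = 4.0000.
u_2 = v_2 − 4.0000·q_1 = (4.0000, 0.0000).
‖u_2‖ = 4.0000, so q_2 = (1.0000, 0.0000).

Q = [[0.0000, 1.0000], [1.0000, 0.0000]], R = [[1.0000, 4.0000], [0.0000, 4.0000]]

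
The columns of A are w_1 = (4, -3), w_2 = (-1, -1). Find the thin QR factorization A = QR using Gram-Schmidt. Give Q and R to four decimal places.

Q = [[0.8000, -0.6000], [-0.6000, -0.8000]], R = [[5.0000, -0.2000], [0.0000, 1.4000]]

q_1 = w_1/‖w_1‖ = (4, -3)/5.0000 = (0.8000, -0.6000).
r_{12} = q_1·w_2 = -0.2000.
u_2 = w_2 + 0.2000·q_1 = (-0.8400, -1.1200).
‖u_2‖ = 1.4000, so q_2 = (-0.6000, -0.8000).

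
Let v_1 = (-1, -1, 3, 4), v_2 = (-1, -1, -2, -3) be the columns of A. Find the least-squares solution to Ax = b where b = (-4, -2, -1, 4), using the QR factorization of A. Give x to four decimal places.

x = (1.4832, 1.3154)

v_1 = (-1, -1, 3, 4); ‖v_1‖ = 5.1962, so q_1 = (-0.1925, -0.1925, 0.5774, 0.7698).
q_1·v_2 = (-0.1925)·(-1) + (-0.1925)·(-1) + 0.5774·(-2) + 0.7698·(-3) = -3.0792.
u_2 = v_2 + 3.0792·q_1 = (-1.5926, -1.5926, -0.2222, -0.6296).
‖u_2‖ = 2.3492, so q_2 = (-0.6779, -0.6779, -0.0946, -0.2680).
Qᵀb = (3.6566, 3.0902).
Back-substitute: x_2 = 3.0902/2.3492 = 1.3154.
x_1 = (3.6566 + 3.0792·1.3154)/5.1962 = 1.4832.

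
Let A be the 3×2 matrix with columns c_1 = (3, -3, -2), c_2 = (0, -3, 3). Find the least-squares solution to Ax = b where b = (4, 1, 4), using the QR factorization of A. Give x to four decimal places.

q_1 = c_1/‖c_1‖ = (3, -3, -2)/4.6904 = (0.6396, -0.6396, -0.4264).
r_{12} = q_1·c_2 = 0.6396.
u_2 = c_2 − 0.6396·q_1 = (-0.4091, -2.5909, 3.2727).
‖u_2‖ = 4.1942, so q_2 = (-0.0975, -0.6177, 0.7803).
Qᵀb = (0.2132, 2.1133).
Back-substitute: x_2 = 2.1133/4.1942 = 0.5039.
x_1 = (0.2132 − 0.6396·0.5039)/4.6904 = -0.0233.

x = (-0.0233, 0.5039)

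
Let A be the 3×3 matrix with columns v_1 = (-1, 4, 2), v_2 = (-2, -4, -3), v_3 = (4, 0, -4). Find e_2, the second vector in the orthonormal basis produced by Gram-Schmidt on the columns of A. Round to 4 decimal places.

e_1 = v_1/‖v_1‖ = (-1, 4, 2)/4.5826 = (-0.2182, 0.8729, 0.4364).
r_{12} = e_1·v_2 = -4.3644.
u_2 = v_2 + 4.3644·e_1 = (-2.9524, -0.1905, -1.0952).
‖u_2‖ = 3.1547, so e_2 = (-0.9359, -0.0604, -0.3472).

e_2 = (-0.9359, -0.0604, -0.3472)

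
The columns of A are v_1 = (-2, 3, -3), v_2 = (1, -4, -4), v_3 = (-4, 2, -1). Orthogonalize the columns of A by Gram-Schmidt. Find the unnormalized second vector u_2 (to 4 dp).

v_1 = (-2, 3, -3); ‖v_1‖ = 4.6904, so e_1 = (-0.4264, 0.6396, -0.6396).
e_1·v_2 = (-0.4264)·1 + 0.6396·(-4) + (-0.6396)·(-4) = -0.4264.
u_2 = v_2 + 0.4264·e_1 = (0.8182, -3.7273, -4.2727).

u_2 = (0.8182, -3.7273, -4.2727)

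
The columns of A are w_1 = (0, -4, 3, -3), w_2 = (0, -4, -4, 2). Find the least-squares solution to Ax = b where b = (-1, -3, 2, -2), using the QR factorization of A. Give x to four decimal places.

w_1 = (0, -4, 3, -3); ‖w_1‖ = 5.8310, so e_1 = (0.0000, -0.6860, 0.5145, -0.5145).
e_1·w_2 = 0.0000·0 + (-0.6860)·(-4) + 0.5145·(-4) + (-0.5145)·2 = -0.3430.
u_2 = w_2 + 0.3430·e_1 = (0.0000, -4.2353, -3.8235, 1.8235).
‖u_2‖ = 5.9902, so e_2 = (0.0000, -0.7070, -0.6383, 0.3044).
Qᵀb = (4.1160, 0.2357).
Back-substitute: x_2 = 0.2357/5.9902 = 0.0393.
x_1 = (4.1160 + 0.3430·0.0393)/5.8310 = 0.7082.

x = (0.7082, 0.0393)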